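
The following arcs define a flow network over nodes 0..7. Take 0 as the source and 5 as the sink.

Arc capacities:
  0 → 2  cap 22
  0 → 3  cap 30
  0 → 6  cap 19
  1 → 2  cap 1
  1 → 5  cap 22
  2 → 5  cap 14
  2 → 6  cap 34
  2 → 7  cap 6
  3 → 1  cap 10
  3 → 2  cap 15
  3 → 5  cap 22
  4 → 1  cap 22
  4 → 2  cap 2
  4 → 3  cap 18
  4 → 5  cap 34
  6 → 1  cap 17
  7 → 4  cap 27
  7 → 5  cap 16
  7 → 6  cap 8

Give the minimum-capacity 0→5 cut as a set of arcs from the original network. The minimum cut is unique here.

Min-cut arcs: {(1,5), (2,5), (2,7), (3,5)} (total capacity 64)

augment #1: 0→2→5 push 14
augment #2: 0→3→5 push 22
augment #3: 0→2→7→5 push 6
augment #4: 0→3→1→5 push 8
augment #5: 0→6→1→5 push 14
max flow = 64; residual-reachable set from 0 gives S-side
cut edges (S→T): {(1,5), (2,5), (2,7), (3,5)} total cap 64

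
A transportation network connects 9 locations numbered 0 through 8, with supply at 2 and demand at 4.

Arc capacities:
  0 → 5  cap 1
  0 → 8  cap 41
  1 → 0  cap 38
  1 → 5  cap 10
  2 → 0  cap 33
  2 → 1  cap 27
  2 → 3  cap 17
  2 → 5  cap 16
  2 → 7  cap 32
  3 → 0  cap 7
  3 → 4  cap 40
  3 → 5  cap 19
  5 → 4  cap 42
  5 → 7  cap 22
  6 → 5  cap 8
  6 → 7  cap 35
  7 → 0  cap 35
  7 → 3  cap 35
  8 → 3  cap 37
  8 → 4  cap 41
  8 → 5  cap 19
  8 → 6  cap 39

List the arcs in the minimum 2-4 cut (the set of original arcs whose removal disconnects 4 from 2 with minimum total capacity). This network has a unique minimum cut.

Min-cut arcs: {(0,5), (0,8), (1,5), (2,3), (2,5), (2,7)} (total capacity 117)

augment #1: 2→3→4 push 17
augment #2: 2→5→4 push 16
augment #3: 2→0→5→4 push 1
augment #4: 2→0→8→4 push 32
augment #5: 2→1→5→4 push 10
augment #6: 2→7→3→4 push 23
augment #7: 2→1→0→8→4 push 9
augment #8: 2→7→3→5→4 push 9
max flow = 117; residual-reachable set from 2 gives S-side
cut edges (S→T): {(0,5), (0,8), (1,5), (2,3), (2,5), (2,7)} total cap 117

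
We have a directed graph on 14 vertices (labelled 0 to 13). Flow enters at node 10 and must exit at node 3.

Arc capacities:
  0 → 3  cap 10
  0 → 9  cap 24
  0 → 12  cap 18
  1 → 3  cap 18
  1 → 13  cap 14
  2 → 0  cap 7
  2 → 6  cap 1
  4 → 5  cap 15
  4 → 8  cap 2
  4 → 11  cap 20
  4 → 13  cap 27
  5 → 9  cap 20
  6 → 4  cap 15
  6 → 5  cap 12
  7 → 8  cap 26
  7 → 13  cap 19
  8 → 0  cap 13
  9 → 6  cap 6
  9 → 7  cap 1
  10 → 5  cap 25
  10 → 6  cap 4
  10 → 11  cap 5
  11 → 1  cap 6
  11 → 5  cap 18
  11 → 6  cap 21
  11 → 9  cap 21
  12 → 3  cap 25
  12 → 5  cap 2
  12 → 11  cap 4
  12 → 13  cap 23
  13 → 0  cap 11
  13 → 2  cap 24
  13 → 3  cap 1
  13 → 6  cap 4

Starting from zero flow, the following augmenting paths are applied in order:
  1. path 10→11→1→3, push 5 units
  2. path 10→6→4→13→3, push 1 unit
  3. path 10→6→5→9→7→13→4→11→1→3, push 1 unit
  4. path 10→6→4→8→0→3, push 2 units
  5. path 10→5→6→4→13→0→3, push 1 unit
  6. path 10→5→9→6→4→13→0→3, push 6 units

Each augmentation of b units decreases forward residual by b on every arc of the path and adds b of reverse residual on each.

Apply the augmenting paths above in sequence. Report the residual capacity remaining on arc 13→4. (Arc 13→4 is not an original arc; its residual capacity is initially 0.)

Residual capacity of (13,4): 7

after path 1 (10→11→1→3, push 5): res(13,4)=0
after path 2 (10→6→4→13→3, push 1): res(13,4)=1
after path 3 (10→6→5→9→7→13→4→11→1→3, push 1): res(13,4)=0
after path 4 (10→6→4→8→0→3, push 2): res(13,4)=0
after path 5 (10→5→6→4→13→0→3, push 1): res(13,4)=1
after path 6 (10→5→9→6→4→13→0→3, push 6): res(13,4)=7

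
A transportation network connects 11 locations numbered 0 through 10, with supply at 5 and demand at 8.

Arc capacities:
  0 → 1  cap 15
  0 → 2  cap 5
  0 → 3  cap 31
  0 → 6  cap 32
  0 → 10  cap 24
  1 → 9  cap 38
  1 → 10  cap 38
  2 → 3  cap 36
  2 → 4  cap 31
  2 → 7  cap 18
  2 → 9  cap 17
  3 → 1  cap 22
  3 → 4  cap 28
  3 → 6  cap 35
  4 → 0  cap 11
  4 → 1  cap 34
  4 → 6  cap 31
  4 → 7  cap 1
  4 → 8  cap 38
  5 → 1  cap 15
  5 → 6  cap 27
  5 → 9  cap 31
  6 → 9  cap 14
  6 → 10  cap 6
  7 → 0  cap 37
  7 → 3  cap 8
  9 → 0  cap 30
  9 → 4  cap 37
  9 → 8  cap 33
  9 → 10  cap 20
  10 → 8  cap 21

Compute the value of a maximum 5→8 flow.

augment #1: 5→9→8 bottleneck 31, total now 31
augment #2: 5→1→9→8 bottleneck 2, total now 33
augment #3: 5→1→10→8 bottleneck 13, total now 46
augment #4: 5→6→10→8 bottleneck 6, total now 52
augment #5: 5→6→9→4→8 bottleneck 14, total now 66

Maximum flow value: 66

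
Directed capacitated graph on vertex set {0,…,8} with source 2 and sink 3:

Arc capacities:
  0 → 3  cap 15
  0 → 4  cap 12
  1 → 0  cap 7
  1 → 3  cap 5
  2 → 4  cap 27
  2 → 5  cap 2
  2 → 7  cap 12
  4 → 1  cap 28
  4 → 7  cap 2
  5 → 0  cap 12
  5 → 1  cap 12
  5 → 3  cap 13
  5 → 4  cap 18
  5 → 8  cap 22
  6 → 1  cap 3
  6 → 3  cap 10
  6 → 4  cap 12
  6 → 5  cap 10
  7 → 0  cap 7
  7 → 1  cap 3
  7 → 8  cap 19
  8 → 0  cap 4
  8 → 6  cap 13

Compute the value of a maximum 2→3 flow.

augment #1: 2→5→3 bottleneck 2, total now 2
augment #2: 2→4→1→3 bottleneck 5, total now 7
augment #3: 2→7→0→3 bottleneck 7, total now 14
augment #4: 2→4→1→0→3 bottleneck 7, total now 21
augment #5: 2→7→8→0→3 bottleneck 1, total now 22
augment #6: 2→7→8→6→3 bottleneck 4, total now 26
augment #7: 2→4→7→8→6→3 bottleneck 2, total now 28

Maximum flow value: 28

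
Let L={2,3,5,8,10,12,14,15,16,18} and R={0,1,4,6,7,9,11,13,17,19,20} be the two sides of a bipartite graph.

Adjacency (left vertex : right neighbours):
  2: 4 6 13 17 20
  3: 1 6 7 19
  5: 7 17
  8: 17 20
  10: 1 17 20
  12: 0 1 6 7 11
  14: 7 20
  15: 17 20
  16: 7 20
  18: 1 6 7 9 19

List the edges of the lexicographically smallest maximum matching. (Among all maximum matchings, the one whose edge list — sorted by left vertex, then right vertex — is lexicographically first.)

Lex-smallest maximum matching: {(2,4), (3,6), (5,7), (8,17), (10,1), (12,0), (14,20), (18,9)}

|M| = 8 (so the lex-smallest maximum matching has 8 edges)
process left vertices in ascending order; for each, take the smallest-labelled available neighbour that still permits 8 edges overall, or leave it unmatched if none does
lex-smallest matching: {2-4, 3-6, 5-7, 8-17, 10-1, 12-0, 14-20, 18-9}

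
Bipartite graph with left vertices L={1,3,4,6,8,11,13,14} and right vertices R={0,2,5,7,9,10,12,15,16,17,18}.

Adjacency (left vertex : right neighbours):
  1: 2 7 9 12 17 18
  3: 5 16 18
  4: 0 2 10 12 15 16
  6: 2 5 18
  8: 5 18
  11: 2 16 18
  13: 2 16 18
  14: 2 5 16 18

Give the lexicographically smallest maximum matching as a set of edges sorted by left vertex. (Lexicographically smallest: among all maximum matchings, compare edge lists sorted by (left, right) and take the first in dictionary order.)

|M| = 6 (so the lex-smallest maximum matching has 6 edges)
process left vertices in ascending order; for each, take the smallest-labelled available neighbour that still permits 6 edges overall, or leave it unmatched if none does
lex-smallest matching: {1-7, 3-5, 4-0, 6-2, 8-18, 11-16}

Lex-smallest maximum matching: {(1,7), (3,5), (4,0), (6,2), (8,18), (11,16)}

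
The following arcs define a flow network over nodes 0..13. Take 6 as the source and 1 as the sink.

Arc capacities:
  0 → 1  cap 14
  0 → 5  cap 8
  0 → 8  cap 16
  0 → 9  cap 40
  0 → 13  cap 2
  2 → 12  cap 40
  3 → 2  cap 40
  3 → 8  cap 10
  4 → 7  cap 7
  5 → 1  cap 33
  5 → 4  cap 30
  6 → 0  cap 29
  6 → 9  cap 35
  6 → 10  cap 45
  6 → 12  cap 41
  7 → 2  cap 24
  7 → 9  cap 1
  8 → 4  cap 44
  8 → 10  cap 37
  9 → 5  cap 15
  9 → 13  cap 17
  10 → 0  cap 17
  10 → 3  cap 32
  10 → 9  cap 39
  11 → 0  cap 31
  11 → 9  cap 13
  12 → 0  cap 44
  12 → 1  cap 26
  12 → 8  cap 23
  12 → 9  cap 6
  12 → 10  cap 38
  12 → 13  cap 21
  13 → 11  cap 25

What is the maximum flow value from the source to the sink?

Maximum flow value: 63

augment #1: 6→0→1 bottleneck 14, total now 14
augment #2: 6→12→1 bottleneck 26, total now 40
augment #3: 6→0→5→1 bottleneck 8, total now 48
augment #4: 6→9→5→1 bottleneck 15, total now 63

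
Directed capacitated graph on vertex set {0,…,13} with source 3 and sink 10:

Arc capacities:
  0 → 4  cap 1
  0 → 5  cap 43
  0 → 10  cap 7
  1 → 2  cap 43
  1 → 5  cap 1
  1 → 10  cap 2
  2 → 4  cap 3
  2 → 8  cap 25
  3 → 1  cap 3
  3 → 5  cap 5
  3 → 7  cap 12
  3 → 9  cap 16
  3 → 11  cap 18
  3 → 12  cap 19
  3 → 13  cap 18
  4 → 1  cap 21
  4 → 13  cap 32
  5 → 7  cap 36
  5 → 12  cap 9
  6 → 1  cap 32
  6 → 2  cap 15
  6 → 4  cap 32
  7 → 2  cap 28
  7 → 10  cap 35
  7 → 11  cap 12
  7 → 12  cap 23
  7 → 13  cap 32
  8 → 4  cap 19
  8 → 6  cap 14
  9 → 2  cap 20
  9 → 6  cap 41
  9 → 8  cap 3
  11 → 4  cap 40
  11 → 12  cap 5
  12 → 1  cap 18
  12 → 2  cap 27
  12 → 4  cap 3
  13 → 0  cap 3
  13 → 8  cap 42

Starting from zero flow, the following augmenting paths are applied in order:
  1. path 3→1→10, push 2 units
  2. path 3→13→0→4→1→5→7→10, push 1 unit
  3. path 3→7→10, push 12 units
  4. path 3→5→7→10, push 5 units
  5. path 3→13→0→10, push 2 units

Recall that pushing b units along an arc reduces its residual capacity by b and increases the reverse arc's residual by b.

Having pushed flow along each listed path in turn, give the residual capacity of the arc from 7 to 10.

after path 1 (3→1→10, push 2): res(7,10)=35
after path 2 (3→13→0→4→1→5→7→10, push 1): res(7,10)=34
after path 3 (3→7→10, push 12): res(7,10)=22
after path 4 (3→5→7→10, push 5): res(7,10)=17
after path 5 (3→13→0→10, push 2): res(7,10)=17

Residual capacity of (7,10): 17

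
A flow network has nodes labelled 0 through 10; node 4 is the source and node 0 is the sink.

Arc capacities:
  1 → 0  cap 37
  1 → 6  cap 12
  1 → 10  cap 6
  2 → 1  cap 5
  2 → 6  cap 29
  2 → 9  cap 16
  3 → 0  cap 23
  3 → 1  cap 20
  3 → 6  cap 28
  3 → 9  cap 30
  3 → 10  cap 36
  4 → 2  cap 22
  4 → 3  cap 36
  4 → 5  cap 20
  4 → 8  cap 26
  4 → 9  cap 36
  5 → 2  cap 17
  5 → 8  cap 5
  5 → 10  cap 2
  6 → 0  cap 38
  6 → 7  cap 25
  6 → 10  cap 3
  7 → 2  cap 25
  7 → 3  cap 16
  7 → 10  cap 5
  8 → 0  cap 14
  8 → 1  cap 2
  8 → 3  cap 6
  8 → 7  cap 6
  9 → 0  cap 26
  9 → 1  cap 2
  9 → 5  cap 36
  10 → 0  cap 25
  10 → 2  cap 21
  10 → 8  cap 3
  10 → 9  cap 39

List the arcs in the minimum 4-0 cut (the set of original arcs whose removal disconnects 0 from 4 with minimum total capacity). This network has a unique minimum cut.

Min-cut arcs: {(2,1), (2,6), (4,3), (5,10), (8,0), (8,1), (8,3), (8,7), (9,0), (9,1)} (total capacity 128)

augment #1: 4→3→0 push 23
augment #2: 4→8→0 push 14
augment #3: 4→9→0 push 26
augment #4: 4→2→1→0 push 5
augment #5: 4→2→6→0 push 17
augment #6: 4→3→1→0 push 13
augment #7: 4→5→10→0 push 2
augment #8: 4→8→1→0 push 2
augment #9: 4→9→1→0 push 2
augment #10: 4→5→2→6→0 push 12
augment #11: 4→8→3→1→0 push 6
augment #12: 4→8→7→10→0 push 4
augment #13: 4→5→8→7→10→0 push 1
augment #14: 4→5→8→7→3→1→0 push 1
max flow = 128; residual-reachable set from 4 gives S-side
cut edges (S→T): {(2,1), (2,6), (4,3), (5,10), (8,0), (8,1), (8,3), (8,7), (9,0), (9,1)} total cap 128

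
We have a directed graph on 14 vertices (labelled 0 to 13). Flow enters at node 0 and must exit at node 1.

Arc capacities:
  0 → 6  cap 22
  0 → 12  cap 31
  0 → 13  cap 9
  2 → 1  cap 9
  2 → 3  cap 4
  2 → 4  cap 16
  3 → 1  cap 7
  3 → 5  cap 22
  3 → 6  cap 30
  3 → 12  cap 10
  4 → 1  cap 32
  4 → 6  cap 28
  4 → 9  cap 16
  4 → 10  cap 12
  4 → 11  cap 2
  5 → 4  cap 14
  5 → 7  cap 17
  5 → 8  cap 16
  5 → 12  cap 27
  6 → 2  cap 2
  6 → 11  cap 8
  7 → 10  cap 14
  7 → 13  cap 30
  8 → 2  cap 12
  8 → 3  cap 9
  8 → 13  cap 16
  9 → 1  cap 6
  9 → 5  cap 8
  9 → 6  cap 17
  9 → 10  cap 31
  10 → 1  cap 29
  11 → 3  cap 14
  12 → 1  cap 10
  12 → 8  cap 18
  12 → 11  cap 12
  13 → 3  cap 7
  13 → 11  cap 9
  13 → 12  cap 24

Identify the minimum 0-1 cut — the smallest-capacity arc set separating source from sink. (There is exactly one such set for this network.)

Min-cut arcs: {(0,12), (0,13), (6,2), (6,11)} (total capacity 50)

augment #1: 0→12→1 push 10
augment #2: 0→6→2→1 push 2
augment #3: 0→13→3→1 push 7
augment #4: 0→12→8→2→1 push 7
augment #5: 0→12→8→2→4→1 push 5
augment #6: 0→6→11→3→5→4→1 push 8
augment #7: 0→12→8→3→5→4→1 push 6
augment #8: 0→12→11→3→5→7→10→1 push 3
augment #9: 0→13→11→3→5→7→10→1 push 2
max flow = 50; residual-reachable set from 0 gives S-side
cut edges (S→T): {(0,12), (0,13), (6,2), (6,11)} total cap 50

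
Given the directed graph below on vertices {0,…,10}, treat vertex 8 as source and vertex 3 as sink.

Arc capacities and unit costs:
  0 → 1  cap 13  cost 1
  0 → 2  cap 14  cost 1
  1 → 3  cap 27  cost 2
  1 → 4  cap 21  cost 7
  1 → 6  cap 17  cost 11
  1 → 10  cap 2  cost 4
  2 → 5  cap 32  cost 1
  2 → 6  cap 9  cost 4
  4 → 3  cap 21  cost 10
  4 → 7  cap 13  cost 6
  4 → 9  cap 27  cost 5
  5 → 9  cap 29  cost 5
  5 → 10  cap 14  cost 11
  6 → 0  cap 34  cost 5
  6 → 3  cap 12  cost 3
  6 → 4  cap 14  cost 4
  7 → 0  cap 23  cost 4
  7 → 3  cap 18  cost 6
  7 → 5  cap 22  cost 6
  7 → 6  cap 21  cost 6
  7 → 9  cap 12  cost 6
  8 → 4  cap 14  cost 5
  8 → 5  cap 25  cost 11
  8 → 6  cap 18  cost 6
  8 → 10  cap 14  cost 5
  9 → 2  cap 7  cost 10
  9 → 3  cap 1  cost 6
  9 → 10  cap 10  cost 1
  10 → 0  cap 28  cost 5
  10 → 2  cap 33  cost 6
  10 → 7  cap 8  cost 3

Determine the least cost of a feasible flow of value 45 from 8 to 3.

shortest-cost path #1: 8→6→3 push 12 @ unit cost 9 (adds 108)
shortest-cost path #2: 8→10→0→1→3 push 13 @ unit cost 13 (adds 169)
shortest-cost path #3: 8→10→7→3 push 1 @ unit cost 14 (adds 14)
shortest-cost path #4: 8→4→3 push 14 @ unit cost 15 (adds 210)
shortest-cost path #5: 8→6→0→10→7→3 push 5 @ unit cost 15 (adds 75)
total cost = 576

Minimum cost for 45 units: 576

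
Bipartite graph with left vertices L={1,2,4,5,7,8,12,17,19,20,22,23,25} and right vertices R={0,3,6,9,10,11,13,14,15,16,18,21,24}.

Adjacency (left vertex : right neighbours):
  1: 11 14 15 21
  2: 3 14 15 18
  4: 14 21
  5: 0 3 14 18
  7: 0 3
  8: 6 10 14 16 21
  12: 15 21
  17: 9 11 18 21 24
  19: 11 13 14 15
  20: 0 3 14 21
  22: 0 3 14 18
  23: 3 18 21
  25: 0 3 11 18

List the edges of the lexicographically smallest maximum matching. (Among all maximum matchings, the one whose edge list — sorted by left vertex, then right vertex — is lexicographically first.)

Lex-smallest maximum matching: {(1,11), (2,3), (4,14), (5,0), (8,6), (12,15), (17,9), (19,13), (20,21), (22,18)}

|M| = 10 (so the lex-smallest maximum matching has 10 edges)
process left vertices in ascending order; for each, take the smallest-labelled available neighbour that still permits 10 edges overall, or leave it unmatched if none does
lex-smallest matching: {1-11, 2-3, 4-14, 5-0, 8-6, 12-15, 17-9, 19-13, 20-21, 22-18}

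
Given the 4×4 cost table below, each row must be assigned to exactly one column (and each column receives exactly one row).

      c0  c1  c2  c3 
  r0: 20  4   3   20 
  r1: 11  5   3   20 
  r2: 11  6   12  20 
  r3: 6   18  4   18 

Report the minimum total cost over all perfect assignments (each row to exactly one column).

optimal assignment: row0→col1 (cost 4), row1→col2 (cost 3), row2→col3 (cost 20), row3→col0 (cost 6)
total = 4 + 3 + 20 + 6 = 33

Minimum assignment cost: 33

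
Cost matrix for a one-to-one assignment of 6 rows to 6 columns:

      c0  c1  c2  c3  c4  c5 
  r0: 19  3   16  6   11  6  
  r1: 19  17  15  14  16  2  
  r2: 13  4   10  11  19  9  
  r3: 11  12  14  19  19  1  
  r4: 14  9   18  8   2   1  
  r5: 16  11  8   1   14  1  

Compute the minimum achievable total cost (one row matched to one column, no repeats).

Minimum assignment cost: 29

optimal assignment: row0→col1 (cost 3), row1→col5 (cost 2), row2→col2 (cost 10), row3→col0 (cost 11), row4→col4 (cost 2), row5→col3 (cost 1)
total = 3 + 2 + 10 + 11 + 2 + 1 = 29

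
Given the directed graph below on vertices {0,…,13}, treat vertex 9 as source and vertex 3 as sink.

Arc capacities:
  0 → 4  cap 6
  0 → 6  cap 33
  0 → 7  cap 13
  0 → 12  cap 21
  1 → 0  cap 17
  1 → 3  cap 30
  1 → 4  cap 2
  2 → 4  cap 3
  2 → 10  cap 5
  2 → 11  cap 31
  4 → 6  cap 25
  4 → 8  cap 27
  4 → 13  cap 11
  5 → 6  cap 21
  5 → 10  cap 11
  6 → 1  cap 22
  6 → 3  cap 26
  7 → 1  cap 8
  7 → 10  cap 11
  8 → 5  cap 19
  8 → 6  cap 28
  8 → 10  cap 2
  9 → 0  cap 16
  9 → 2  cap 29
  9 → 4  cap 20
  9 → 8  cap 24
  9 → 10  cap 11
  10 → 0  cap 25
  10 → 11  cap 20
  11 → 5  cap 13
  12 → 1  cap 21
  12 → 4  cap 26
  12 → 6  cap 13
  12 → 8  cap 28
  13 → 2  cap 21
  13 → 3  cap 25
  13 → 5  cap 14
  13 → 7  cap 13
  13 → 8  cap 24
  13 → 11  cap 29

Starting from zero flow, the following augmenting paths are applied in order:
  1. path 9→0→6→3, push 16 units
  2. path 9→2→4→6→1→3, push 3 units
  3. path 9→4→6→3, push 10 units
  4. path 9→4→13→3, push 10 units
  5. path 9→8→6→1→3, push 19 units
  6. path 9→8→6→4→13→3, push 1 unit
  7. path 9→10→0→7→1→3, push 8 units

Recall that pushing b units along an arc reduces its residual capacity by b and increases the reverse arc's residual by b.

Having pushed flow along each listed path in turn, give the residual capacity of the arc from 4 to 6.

after path 1 (9→0→6→3, push 16): res(4,6)=25
after path 2 (9→2→4→6→1→3, push 3): res(4,6)=22
after path 3 (9→4→6→3, push 10): res(4,6)=12
after path 4 (9→4→13→3, push 10): res(4,6)=12
after path 5 (9→8→6→1→3, push 19): res(4,6)=12
after path 6 (9→8→6→4→13→3, push 1): res(4,6)=13
after path 7 (9→10→0→7→1→3, push 8): res(4,6)=13

Residual capacity of (4,6): 13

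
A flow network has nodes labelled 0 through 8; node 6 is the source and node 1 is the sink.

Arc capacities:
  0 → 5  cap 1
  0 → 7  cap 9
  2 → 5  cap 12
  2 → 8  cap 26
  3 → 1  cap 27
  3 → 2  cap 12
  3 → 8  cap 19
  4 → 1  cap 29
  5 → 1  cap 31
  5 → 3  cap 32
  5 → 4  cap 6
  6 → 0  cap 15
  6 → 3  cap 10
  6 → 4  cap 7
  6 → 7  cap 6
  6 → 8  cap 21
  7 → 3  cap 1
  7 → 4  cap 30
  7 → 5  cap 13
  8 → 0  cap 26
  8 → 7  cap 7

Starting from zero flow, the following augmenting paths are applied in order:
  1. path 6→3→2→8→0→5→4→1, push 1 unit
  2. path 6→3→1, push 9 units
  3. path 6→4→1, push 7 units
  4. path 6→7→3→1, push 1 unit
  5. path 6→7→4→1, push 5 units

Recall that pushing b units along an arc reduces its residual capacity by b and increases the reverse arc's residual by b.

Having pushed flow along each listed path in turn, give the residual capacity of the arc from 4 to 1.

Residual capacity of (4,1): 16

after path 1 (6→3→2→8→0→5→4→1, push 1): res(4,1)=28
after path 2 (6→3→1, push 9): res(4,1)=28
after path 3 (6→4→1, push 7): res(4,1)=21
after path 4 (6→7→3→1, push 1): res(4,1)=21
after path 5 (6→7→4→1, push 5): res(4,1)=16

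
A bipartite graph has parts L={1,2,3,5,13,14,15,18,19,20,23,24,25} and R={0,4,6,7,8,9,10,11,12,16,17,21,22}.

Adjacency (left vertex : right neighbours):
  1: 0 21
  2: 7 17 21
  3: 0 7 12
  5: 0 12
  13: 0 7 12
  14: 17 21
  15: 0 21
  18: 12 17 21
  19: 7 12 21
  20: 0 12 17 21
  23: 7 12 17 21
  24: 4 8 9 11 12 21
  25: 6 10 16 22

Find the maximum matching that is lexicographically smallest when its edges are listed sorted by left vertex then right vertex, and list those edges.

Lex-smallest maximum matching: {(1,0), (2,7), (3,12), (14,17), (15,21), (24,4), (25,6)}

|M| = 7 (so the lex-smallest maximum matching has 7 edges)
process left vertices in ascending order; for each, take the smallest-labelled available neighbour that still permits 7 edges overall, or leave it unmatched if none does
lex-smallest matching: {1-0, 2-7, 3-12, 14-17, 15-21, 24-4, 25-6}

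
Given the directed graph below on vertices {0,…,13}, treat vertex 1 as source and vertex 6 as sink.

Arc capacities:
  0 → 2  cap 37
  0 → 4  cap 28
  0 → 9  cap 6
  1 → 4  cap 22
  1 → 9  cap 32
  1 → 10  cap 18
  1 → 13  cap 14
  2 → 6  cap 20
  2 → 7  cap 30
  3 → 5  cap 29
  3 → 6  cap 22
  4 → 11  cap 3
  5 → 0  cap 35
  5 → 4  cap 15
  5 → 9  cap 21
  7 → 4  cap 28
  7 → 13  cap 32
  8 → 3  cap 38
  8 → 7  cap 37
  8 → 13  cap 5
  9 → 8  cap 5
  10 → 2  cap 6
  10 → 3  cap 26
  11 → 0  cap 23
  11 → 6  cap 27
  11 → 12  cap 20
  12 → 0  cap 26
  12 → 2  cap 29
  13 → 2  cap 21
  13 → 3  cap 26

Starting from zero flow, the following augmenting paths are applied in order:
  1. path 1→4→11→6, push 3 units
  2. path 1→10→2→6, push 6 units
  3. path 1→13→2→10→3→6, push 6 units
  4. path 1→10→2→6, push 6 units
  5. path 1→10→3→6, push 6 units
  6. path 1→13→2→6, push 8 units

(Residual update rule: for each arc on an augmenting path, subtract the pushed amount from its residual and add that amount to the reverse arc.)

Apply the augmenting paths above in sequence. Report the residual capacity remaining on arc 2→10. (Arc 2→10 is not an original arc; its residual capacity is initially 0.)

after path 1 (1→4→11→6, push 3): res(2,10)=0
after path 2 (1→10→2→6, push 6): res(2,10)=6
after path 3 (1→13→2→10→3→6, push 6): res(2,10)=0
after path 4 (1→10→2→6, push 6): res(2,10)=6
after path 5 (1→10→3→6, push 6): res(2,10)=6
after path 6 (1→13→2→6, push 8): res(2,10)=6

Residual capacity of (2,10): 6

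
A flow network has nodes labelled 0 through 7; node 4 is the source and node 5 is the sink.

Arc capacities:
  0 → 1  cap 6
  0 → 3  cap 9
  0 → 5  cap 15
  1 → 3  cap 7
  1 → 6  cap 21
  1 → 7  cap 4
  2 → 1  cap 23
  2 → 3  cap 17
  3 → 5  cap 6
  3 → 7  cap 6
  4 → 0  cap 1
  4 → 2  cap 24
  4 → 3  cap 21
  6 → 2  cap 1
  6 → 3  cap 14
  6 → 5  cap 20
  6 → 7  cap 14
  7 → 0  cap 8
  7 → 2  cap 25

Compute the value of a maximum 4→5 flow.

augment #1: 4→0→5 bottleneck 1, total now 1
augment #2: 4→3→5 bottleneck 6, total now 7
augment #3: 4→2→1→6→5 bottleneck 20, total now 27
augment #4: 4→3→7→0→5 bottleneck 6, total now 33
augment #5: 4→2→1→7→0→5 bottleneck 2, total now 35

Maximum flow value: 35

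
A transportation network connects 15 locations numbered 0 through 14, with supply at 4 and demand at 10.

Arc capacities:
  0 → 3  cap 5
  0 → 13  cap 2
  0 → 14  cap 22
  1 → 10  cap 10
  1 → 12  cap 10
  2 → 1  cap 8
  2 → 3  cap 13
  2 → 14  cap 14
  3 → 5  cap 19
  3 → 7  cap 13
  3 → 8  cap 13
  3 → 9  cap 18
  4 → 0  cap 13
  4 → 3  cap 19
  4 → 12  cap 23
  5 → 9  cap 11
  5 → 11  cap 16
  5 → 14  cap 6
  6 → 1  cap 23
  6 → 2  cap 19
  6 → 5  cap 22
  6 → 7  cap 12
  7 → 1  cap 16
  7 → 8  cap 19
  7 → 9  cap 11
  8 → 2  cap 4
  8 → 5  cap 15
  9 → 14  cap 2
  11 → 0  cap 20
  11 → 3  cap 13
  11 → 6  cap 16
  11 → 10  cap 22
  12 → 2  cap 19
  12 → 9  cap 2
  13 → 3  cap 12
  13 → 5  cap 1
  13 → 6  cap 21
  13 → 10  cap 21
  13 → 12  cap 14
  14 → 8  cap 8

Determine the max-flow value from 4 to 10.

Maximum flow value: 28

augment #1: 4→0→13→10 bottleneck 2, total now 2
augment #2: 4→3→5→11→10 bottleneck 16, total now 18
augment #3: 4→3→7→1→10 bottleneck 3, total now 21
augment #4: 4→12→2→1→10 bottleneck 7, total now 28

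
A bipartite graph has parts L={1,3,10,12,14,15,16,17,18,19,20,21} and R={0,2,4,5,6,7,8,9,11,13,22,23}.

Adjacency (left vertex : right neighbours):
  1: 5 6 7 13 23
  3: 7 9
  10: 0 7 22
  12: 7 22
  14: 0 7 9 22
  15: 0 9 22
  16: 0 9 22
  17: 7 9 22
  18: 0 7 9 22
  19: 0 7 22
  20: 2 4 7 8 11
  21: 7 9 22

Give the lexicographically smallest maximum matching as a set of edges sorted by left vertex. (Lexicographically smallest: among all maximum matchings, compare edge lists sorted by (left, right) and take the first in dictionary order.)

|M| = 6 (so the lex-smallest maximum matching has 6 edges)
process left vertices in ascending order; for each, take the smallest-labelled available neighbour that still permits 6 edges overall, or leave it unmatched if none does
lex-smallest matching: {1-5, 3-7, 10-0, 12-22, 14-9, 20-2}

Lex-smallest maximum matching: {(1,5), (3,7), (10,0), (12,22), (14,9), (20,2)}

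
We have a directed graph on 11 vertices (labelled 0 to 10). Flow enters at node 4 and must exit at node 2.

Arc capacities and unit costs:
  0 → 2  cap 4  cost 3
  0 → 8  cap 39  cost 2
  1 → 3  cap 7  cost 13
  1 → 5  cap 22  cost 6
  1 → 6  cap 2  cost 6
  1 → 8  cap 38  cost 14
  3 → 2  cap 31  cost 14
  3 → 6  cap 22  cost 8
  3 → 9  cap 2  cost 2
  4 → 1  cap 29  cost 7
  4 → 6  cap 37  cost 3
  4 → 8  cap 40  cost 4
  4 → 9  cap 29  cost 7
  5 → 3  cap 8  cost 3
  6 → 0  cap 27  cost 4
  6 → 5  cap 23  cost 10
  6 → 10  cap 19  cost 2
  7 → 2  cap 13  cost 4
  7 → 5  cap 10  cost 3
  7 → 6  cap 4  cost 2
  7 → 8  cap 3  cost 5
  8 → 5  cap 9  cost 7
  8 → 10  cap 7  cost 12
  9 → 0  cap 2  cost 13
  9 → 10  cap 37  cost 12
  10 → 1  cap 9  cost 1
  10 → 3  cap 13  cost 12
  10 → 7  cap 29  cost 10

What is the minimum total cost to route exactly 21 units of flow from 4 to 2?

shortest-cost path #1: 4→6→0→2 push 4 @ unit cost 10 (adds 40)
shortest-cost path #2: 4→6→10→7→2 push 13 @ unit cost 19 (adds 247)
shortest-cost path #3: 4→8→5→3→2 push 4 @ unit cost 28 (adds 112)
total cost = 399

Minimum cost for 21 units: 399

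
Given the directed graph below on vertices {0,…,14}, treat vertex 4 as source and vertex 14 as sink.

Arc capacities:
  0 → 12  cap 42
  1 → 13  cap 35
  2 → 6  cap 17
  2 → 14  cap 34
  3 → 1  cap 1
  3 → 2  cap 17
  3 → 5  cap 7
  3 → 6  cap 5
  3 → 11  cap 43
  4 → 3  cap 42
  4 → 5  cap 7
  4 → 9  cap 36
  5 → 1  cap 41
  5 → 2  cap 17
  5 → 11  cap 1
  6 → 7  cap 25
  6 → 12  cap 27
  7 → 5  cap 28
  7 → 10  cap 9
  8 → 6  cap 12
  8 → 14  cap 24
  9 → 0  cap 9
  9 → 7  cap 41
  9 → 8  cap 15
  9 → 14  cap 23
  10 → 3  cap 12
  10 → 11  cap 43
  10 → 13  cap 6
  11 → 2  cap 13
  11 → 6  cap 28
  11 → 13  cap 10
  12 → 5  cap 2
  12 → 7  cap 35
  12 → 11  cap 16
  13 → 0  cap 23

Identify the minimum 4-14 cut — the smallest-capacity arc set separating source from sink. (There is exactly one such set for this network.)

Min-cut arcs: {(2,14), (4,9)} (total capacity 70)

augment #1: 4→9→14 push 23
augment #2: 4→3→2→14 push 17
augment #3: 4→5→2→14 push 7
augment #4: 4→9→8→14 push 13
augment #5: 4→3→5→2→14 push 7
augment #6: 4→3→11→2→14 push 3
max flow = 70; residual-reachable set from 4 gives S-side
cut edges (S→T): {(2,14), (4,9)} total cap 70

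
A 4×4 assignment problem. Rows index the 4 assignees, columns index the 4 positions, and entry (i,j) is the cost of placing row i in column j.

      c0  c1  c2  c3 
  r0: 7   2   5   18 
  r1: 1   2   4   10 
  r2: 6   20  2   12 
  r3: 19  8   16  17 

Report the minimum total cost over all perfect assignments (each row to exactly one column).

Minimum assignment cost: 22

optimal assignment: row0→col1 (cost 2), row1→col0 (cost 1), row2→col2 (cost 2), row3→col3 (cost 17)
total = 2 + 1 + 2 + 17 = 22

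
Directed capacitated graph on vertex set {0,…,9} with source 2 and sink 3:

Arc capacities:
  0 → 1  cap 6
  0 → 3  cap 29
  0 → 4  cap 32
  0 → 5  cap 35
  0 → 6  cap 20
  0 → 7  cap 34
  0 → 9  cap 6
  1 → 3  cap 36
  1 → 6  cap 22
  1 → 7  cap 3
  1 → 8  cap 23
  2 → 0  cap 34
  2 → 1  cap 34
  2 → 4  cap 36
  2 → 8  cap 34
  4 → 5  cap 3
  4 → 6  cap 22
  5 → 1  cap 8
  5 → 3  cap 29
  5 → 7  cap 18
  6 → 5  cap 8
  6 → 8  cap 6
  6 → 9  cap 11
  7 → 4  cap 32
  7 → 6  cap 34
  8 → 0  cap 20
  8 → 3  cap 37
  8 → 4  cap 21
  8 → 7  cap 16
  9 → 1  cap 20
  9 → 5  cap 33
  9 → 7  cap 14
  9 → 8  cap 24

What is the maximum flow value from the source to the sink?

augment #1: 2→0→3 bottleneck 29, total now 29
augment #2: 2→1→3 bottleneck 34, total now 63
augment #3: 2→8→3 bottleneck 34, total now 97
augment #4: 2→0→1→3 bottleneck 2, total now 99
augment #5: 2→0→5→3 bottleneck 3, total now 102
augment #6: 2→4→5→3 bottleneck 3, total now 105
augment #7: 2→4→6→5→3 bottleneck 8, total now 113
augment #8: 2→4→6→8→3 bottleneck 3, total now 116
augment #9: 2→4→6→9→5→3 bottleneck 11, total now 127

Maximum flow value: 127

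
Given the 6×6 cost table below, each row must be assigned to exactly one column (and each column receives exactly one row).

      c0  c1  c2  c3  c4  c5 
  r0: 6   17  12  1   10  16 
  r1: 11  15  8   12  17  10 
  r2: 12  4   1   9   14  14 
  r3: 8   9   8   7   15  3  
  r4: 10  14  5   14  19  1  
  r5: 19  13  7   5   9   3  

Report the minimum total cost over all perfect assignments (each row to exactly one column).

optimal assignment: row0→col3 (cost 1), row1→col2 (cost 8), row2→col1 (cost 4), row3→col0 (cost 8), row4→col5 (cost 1), row5→col4 (cost 9)
total = 1 + 8 + 4 + 8 + 1 + 9 = 31

Minimum assignment cost: 31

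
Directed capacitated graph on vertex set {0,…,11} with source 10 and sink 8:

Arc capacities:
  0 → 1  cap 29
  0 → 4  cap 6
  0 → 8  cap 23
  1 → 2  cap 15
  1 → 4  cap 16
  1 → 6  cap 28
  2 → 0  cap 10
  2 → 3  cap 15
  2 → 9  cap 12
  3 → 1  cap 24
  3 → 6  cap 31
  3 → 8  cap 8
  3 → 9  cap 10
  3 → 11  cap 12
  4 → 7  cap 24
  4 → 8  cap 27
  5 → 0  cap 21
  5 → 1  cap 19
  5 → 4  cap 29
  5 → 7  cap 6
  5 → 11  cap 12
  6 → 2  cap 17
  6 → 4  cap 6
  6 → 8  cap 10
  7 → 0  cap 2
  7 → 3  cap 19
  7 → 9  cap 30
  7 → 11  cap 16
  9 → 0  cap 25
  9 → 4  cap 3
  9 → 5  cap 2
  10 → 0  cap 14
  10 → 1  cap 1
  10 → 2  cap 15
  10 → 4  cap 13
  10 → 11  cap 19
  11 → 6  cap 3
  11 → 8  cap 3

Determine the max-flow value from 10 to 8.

Maximum flow value: 49

augment #1: 10→0→8 bottleneck 14, total now 14
augment #2: 10→4→8 bottleneck 13, total now 27
augment #3: 10→11→8 bottleneck 3, total now 30
augment #4: 10→1→4→8 bottleneck 1, total now 31
augment #5: 10→2→0→8 bottleneck 9, total now 40
augment #6: 10→2→3→8 bottleneck 6, total now 46
augment #7: 10→11→6→8 bottleneck 3, total now 49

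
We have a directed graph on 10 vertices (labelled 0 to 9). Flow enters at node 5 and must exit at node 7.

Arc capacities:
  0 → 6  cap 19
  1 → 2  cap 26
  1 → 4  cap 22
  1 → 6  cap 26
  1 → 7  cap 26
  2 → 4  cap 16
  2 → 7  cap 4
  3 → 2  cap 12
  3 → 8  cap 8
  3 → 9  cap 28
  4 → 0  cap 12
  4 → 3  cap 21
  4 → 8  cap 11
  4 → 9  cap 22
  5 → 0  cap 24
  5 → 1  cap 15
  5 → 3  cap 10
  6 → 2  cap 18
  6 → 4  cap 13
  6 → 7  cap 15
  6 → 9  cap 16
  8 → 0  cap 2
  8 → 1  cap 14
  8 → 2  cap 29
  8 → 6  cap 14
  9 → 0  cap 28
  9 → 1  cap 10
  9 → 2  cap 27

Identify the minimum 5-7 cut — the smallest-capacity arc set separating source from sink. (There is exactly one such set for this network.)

Min-cut arcs: {(0,6), (5,1), (5,3)} (total capacity 44)

augment #1: 5→1→7 push 15
augment #2: 5→0→6→7 push 15
augment #3: 5→3→2→7 push 4
augment #4: 5→3→8→1→7 push 6
augment #5: 5→0→6→9→1→7 push 4
max flow = 44; residual-reachable set from 5 gives S-side
cut edges (S→T): {(0,6), (5,1), (5,3)} total cap 44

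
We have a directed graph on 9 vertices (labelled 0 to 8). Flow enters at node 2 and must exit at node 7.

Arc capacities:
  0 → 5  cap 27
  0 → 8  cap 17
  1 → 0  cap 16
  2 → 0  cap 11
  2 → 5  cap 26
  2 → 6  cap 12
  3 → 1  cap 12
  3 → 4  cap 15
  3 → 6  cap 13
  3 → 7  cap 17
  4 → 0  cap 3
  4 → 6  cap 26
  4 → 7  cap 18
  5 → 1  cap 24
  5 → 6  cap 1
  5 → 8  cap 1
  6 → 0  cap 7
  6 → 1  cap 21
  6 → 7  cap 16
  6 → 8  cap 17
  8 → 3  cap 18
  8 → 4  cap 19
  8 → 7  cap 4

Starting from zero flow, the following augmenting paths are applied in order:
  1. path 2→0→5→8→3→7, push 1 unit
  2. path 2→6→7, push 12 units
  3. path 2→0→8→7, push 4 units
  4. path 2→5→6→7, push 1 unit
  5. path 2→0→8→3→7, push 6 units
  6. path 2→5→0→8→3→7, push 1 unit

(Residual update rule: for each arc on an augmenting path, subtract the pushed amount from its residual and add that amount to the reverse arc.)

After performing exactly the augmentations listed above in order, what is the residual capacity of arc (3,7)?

after path 1 (2→0→5→8→3→7, push 1): res(3,7)=16
after path 2 (2→6→7, push 12): res(3,7)=16
after path 3 (2→0→8→7, push 4): res(3,7)=16
after path 4 (2→5→6→7, push 1): res(3,7)=16
after path 5 (2→0→8→3→7, push 6): res(3,7)=10
after path 6 (2→5→0→8→3→7, push 1): res(3,7)=9

Residual capacity of (3,7): 9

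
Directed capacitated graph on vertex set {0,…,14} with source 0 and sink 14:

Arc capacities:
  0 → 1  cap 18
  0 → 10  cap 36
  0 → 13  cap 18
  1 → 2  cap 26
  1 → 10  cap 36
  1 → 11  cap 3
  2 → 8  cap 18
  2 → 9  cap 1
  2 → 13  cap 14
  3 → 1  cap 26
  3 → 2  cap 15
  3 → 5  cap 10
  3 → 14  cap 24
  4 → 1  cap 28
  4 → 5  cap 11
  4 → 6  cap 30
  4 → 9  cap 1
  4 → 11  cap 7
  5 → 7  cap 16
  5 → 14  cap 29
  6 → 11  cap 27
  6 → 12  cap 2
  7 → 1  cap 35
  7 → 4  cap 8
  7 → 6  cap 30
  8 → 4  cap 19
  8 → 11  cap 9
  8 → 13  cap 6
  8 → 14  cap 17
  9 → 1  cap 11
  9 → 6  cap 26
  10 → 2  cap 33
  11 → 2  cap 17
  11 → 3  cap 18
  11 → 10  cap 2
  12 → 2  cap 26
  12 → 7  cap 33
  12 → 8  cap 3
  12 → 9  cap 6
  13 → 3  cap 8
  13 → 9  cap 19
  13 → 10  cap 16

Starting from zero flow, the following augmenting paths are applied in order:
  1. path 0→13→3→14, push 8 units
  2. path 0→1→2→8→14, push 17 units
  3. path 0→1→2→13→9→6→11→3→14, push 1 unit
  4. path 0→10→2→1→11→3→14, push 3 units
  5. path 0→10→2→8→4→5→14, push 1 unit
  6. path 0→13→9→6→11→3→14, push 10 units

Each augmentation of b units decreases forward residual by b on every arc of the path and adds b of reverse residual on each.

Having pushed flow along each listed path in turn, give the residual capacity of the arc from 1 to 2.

Residual capacity of (1,2): 11

after path 1 (0→13→3→14, push 8): res(1,2)=26
after path 2 (0→1→2→8→14, push 17): res(1,2)=9
after path 3 (0→1→2→13→9→6→11→3→14, push 1): res(1,2)=8
after path 4 (0→10→2→1→11→3→14, push 3): res(1,2)=11
after path 5 (0→10→2→8→4→5→14, push 1): res(1,2)=11
after path 6 (0→13→9→6→11→3→14, push 10): res(1,2)=11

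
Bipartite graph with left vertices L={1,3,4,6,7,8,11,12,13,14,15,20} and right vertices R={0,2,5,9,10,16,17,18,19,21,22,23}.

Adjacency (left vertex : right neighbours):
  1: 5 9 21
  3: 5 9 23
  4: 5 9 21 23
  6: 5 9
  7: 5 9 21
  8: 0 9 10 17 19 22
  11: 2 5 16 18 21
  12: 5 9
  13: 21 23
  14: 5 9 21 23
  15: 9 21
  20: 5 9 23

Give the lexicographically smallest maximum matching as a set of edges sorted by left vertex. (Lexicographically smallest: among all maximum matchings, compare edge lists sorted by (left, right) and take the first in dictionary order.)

|M| = 6 (so the lex-smallest maximum matching has 6 edges)
process left vertices in ascending order; for each, take the smallest-labelled available neighbour that still permits 6 edges overall, or leave it unmatched if none does
lex-smallest matching: {1-5, 3-9, 4-21, 8-0, 11-2, 13-23}

Lex-smallest maximum matching: {(1,5), (3,9), (4,21), (8,0), (11,2), (13,23)}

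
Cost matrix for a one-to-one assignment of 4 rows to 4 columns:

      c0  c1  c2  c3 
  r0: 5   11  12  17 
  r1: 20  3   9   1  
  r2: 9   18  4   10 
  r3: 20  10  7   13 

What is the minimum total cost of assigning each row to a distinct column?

Minimum assignment cost: 20

optimal assignment: row0→col0 (cost 5), row1→col3 (cost 1), row2→col2 (cost 4), row3→col1 (cost 10)
total = 5 + 1 + 4 + 10 = 20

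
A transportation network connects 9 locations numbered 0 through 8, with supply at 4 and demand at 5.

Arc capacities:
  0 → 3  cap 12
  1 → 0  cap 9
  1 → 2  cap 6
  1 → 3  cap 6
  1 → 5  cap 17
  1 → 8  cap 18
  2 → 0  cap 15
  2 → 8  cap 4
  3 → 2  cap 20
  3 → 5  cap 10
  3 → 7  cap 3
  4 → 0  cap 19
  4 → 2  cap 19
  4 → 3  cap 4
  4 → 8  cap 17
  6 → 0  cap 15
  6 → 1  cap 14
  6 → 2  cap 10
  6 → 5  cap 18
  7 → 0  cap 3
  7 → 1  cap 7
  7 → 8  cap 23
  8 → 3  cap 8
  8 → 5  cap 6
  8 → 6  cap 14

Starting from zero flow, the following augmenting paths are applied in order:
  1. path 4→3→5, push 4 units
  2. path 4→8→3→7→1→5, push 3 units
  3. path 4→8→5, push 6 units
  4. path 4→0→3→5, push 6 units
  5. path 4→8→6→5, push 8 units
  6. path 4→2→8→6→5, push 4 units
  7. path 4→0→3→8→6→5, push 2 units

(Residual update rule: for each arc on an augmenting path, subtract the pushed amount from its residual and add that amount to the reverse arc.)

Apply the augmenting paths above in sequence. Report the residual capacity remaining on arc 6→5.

Residual capacity of (6,5): 4

after path 1 (4→3→5, push 4): res(6,5)=18
after path 2 (4→8→3→7→1→5, push 3): res(6,5)=18
after path 3 (4→8→5, push 6): res(6,5)=18
after path 4 (4→0→3→5, push 6): res(6,5)=18
after path 5 (4→8→6→5, push 8): res(6,5)=10
after path 6 (4→2→8→6→5, push 4): res(6,5)=6
after path 7 (4→0→3→8→6→5, push 2): res(6,5)=4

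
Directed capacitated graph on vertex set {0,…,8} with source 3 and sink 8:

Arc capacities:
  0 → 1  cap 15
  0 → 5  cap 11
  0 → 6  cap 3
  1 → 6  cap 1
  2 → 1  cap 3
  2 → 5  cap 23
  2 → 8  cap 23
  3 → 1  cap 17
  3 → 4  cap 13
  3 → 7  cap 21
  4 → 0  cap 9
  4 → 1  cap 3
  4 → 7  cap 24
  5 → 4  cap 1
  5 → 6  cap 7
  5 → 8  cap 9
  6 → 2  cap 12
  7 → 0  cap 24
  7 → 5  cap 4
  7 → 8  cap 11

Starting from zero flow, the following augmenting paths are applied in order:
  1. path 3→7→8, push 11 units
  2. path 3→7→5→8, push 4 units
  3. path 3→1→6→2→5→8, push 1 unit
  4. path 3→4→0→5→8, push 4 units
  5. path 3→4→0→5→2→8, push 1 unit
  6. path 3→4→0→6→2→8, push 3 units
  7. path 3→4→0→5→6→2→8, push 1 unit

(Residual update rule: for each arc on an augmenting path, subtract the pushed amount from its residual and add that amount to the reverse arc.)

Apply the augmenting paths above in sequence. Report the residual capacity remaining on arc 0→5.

after path 1 (3→7→8, push 11): res(0,5)=11
after path 2 (3→7→5→8, push 4): res(0,5)=11
after path 3 (3→1→6→2→5→8, push 1): res(0,5)=11
after path 4 (3→4→0→5→8, push 4): res(0,5)=7
after path 5 (3→4→0→5→2→8, push 1): res(0,5)=6
after path 6 (3→4→0→6→2→8, push 3): res(0,5)=6
after path 7 (3→4→0→5→6→2→8, push 1): res(0,5)=5

Residual capacity of (0,5): 5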